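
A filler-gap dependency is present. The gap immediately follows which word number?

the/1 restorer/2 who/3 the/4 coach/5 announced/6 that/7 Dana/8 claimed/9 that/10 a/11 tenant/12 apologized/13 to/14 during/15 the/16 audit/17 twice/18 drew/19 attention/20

14

The displaced element is "the restorer" (word 2).
It is linked across 2 clause boundaries (that → that).
It functions as the object of the preposition "to" of "apologized", so the gap sits immediately after word 14 ("to").
Base order: The coach announced that Dana claimed that a tenant apologized to the restorer during the audit twice.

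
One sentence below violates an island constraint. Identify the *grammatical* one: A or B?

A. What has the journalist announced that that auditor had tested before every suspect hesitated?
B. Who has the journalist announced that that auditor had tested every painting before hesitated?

A

In B, the wh-phrase is extracted from inside an adjunct island (introduced by "before"), which blocks movement.
In A, the extraction path crosses only that-complement boundaries, which are transparent.
So A is grammatical.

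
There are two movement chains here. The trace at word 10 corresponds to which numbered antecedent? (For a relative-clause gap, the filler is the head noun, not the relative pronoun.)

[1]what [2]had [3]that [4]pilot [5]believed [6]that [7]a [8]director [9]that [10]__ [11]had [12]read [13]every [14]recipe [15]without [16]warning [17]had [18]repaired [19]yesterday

The marked gap is inside the relative clause, the subject of "read".
Its filler is the head noun "director" (via "that"), at word 8.
(The other dependency links word 1 to a gap after word 18.)

8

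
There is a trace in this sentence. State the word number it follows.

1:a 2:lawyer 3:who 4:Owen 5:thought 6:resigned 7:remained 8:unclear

The displaced element is "a lawyer" (word 2).
It is linked across 1 clause boundary (Ø).
It functions as the subject of "resigned", so the gap sits immediately after word 5 ("thought").
Base order: Owen thought that a lawyer resigned.

5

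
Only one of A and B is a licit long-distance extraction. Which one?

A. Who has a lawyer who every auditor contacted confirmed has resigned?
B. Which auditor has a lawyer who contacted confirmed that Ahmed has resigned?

A

In B, the wh-phrase is extracted from inside a complex-NP island (relative clause) (introduced by "who"), which blocks movement.
In A, the extraction path crosses only that-complement boundaries, which are transparent.
So A is grammatical.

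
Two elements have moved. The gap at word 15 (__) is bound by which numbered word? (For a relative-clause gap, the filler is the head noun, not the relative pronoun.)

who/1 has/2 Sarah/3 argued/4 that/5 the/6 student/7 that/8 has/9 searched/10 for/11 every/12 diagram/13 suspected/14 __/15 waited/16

The marked gap is the subject of "waited".
Its filler is the fronted wh-phrase "who", at word 1.
(The other dependency links word 7 to a gap after word 8.)

1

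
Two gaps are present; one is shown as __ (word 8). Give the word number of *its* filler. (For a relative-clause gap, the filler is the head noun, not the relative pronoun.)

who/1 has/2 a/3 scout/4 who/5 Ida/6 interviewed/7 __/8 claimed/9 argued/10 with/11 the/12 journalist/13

The marked gap is inside the relative clause, the direct object of "interviewed".
Its filler is the head noun "scout" (via "who"), at word 4.
(The other dependency links word 1 to a gap after word 9.)

4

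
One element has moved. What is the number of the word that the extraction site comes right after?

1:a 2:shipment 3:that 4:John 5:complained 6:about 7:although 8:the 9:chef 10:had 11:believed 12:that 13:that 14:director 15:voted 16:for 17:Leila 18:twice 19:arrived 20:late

The displaced element is "a shipment" (word 2).
It functions as the object of the preposition "about" of "complained", so the gap sits immediately after word 6 ("about").
Base order: John complained about a shipment although the chef had believed that that director voted for Leila twice.

6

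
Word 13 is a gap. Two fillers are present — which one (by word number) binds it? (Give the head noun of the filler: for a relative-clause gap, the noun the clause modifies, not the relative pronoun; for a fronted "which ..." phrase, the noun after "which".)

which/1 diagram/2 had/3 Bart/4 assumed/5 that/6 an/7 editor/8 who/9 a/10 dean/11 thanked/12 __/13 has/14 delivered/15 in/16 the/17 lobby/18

The marked gap is inside the relative clause, the direct object of "thanked".
Its filler is the head noun "editor" (via "who"), at word 8.
(The other dependency links word 2 to a gap after word 15.)

8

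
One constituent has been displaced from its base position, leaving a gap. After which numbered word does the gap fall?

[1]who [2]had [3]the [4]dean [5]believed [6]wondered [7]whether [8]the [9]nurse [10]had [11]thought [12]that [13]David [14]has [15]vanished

The displaced element is "who" (word 1).
It is linked across 1 clause boundary (Ø).
It functions as the subject of "wondered", so the gap sits immediately after word 5 ("believed").
Base order: The dean had believed that who wondered whether the nurse had thought that David has vanished.

5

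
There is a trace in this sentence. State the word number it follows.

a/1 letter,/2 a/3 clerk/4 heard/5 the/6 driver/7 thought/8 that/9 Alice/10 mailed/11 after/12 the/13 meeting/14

11

The displaced element is "a letter" (word 2).
It is linked across 2 clause boundaries (Ø → that).
It functions as the direct object of "mailed", so the gap sits immediately after word 11 ("mailed").
Base order: A clerk heard the driver thought that Alice mailed a letter after the meeting.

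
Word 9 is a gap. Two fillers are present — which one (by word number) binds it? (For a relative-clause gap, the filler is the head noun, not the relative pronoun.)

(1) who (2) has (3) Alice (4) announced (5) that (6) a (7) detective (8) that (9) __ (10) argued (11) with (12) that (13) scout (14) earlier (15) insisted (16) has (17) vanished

The marked gap is inside the relative clause, the subject of "argued".
Its filler is the head noun "detective" (via "that"), at word 7.
(The other dependency links word 1 to a gap after word 15.)

7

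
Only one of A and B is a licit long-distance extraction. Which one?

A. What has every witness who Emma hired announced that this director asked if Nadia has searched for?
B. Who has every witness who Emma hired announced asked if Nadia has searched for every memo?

In A, the wh-phrase is extracted from inside a wh-island (introduced by "if"), which blocks movement.
In B, the extraction path crosses only that-complement boundaries, which are transparent.
So B is grammatical.

B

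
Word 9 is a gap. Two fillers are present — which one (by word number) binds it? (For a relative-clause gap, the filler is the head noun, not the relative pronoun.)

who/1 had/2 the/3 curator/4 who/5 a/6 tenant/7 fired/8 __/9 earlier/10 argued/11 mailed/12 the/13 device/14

The marked gap is inside the relative clause, the direct object of "fired".
Its filler is the head noun "curator" (via "who"), at word 4.
(The other dependency links word 1 to a gap after word 11.)

4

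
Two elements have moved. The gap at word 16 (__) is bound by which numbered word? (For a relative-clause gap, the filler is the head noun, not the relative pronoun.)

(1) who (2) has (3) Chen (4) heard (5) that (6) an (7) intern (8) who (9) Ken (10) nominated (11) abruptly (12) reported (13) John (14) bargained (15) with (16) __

1

The marked gap is the object of the preposition "with" of "bargained".
Its filler is the fronted wh-phrase "who", at word 1.
(The other dependency links word 7 to a gap after word 10.)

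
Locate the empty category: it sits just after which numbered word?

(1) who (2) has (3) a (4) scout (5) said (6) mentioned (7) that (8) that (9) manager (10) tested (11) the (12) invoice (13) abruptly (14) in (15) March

The displaced element is "who" (word 1).
It is linked across 1 clause boundary (Ø).
It functions as the subject of "mentioned", so the gap sits immediately after word 5 ("said").
Base order: A scout has said that who mentioned that that manager tested the invoice abruptly in March.

5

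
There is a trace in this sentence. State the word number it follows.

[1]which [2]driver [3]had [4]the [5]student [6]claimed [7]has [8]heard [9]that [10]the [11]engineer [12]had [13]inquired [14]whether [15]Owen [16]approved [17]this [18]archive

6

The displaced element is "which driver" (word 2).
It is linked across 1 clause boundary (Ø).
It functions as the subject of "heard", so the gap sits immediately after word 6 ("claimed").
Base order: The student had claimed that which driver has heard that the engineer had inquired whether Owen approved this archive.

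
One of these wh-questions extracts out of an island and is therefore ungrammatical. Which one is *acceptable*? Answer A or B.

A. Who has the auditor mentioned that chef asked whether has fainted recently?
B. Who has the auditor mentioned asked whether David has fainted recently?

B

In A, the wh-phrase is extracted from inside a wh-island (introduced by "whether"), which blocks movement.
In B, the extraction path crosses only that-complement boundaries, which are transparent.
So B is grammatical.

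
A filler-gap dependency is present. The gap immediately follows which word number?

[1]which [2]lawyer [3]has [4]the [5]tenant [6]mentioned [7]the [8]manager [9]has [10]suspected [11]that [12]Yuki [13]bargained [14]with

The displaced element is "which lawyer" (word 2).
It is linked across 2 clause boundaries (Ø → that).
It functions as the object of the preposition "with" of "bargained", so the gap sits immediately after word 14 ("with").
Base order: The tenant has mentioned the manager has suspected that Yuki bargained with which lawyer.

14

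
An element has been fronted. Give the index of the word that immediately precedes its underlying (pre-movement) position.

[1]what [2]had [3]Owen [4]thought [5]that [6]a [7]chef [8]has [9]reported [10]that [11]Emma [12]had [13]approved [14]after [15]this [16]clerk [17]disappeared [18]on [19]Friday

The displaced element is "what" (word 1).
It is linked across 2 clause boundaries (that → that).
It functions as the direct object of "approved", so the gap sits immediately after word 13 ("approved").
Base order: Owen had thought that a chef has reported that Emma had approved what after this clerk disappeared on Friday.

13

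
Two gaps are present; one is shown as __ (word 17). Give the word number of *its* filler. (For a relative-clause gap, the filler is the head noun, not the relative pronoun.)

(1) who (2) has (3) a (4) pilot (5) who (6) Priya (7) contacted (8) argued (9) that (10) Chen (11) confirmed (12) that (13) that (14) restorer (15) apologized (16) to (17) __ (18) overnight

The marked gap is the object of the preposition "to" of "apologized".
Its filler is the fronted wh-phrase "who", at word 1.
(The other dependency links word 4 to a gap after word 7.)

1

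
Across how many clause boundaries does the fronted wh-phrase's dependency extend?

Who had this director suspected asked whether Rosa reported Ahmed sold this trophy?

"who" is extracted from the subject of "asked".
Boundaries crossed, outermost first: [Ø] — 1 in total.

1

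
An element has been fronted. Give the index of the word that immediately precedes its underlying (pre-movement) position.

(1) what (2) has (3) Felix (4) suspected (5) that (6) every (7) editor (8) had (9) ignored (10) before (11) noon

9

The displaced element is "what" (word 1).
It is linked across 1 clause boundary (that).
It functions as the direct object of "ignored", so the gap sits immediately after word 9 ("ignored").
Base order: Felix has suspected that every editor had ignored what before noon.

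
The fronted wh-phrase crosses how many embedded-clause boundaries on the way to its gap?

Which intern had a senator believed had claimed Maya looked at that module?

"which intern" is extracted from the subject of "claimed".
Boundaries crossed, outermost first: [Ø] — 1 in total.

1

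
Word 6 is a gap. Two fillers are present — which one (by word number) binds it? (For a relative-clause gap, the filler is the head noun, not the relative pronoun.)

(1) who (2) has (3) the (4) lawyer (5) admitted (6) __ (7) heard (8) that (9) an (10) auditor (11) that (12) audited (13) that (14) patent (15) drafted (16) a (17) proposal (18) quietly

The marked gap is the subject of "heard".
Its filler is the fronted wh-phrase "who", at word 1.
(The other dependency links word 10 to a gap after word 11.)

1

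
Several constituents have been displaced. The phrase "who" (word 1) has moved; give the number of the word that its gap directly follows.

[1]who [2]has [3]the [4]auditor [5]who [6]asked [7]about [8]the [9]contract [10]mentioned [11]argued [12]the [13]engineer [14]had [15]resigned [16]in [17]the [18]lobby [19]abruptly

The displaced element is "who" (word 1).
It is linked across 1 clause boundary (Ø).
It functions as the subject of "argued", so the gap sits immediately after word 10 ("mentioned").
Base order: The auditor who asked about the contract has mentioned that who argued the engineer had resigned in the lobby abruptly.

10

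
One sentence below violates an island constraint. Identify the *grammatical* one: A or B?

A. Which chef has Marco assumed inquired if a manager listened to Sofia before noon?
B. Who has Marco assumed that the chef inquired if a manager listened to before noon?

In B, the wh-phrase is extracted from inside a wh-island (introduced by "if"), which blocks movement.
In A, the extraction path crosses only that-complement boundaries, which are transparent.
So A is grammatical.

A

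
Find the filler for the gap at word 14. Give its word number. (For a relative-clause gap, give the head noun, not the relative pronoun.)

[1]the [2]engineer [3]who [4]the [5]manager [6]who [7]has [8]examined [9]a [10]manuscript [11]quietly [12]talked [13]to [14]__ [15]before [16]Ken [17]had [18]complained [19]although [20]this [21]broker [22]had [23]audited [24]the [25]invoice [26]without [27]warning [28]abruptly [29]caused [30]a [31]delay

2

The gap at 14 is the prepositional object of "talked", inside a relative clause.
The relative pronoun is "who" (word 3); it is bound by the head noun immediately before it.
Its filler is the head noun "engineer", at word 2.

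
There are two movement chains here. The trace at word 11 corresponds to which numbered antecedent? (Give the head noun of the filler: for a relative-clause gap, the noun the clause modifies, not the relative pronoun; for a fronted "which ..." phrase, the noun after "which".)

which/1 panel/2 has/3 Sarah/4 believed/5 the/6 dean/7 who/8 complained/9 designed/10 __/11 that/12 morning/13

2

The marked gap is the direct object of "designed".
Its filler is the fronted wh-phrase "which panel", at word 2.
(The other dependency links word 7 to a gap after word 8.)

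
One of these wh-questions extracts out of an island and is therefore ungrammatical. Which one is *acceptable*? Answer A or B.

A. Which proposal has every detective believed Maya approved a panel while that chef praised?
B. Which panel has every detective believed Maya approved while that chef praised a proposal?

B

In A, the wh-phrase is extracted from inside an adjunct island (introduced by "while"), which blocks movement.
In B, the extraction path crosses only that-complement boundaries, which are transparent.
So B is grammatical.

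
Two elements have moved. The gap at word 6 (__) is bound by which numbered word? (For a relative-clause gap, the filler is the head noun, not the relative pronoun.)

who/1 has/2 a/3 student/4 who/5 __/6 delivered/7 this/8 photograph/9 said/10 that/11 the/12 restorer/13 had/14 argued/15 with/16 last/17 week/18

4

The marked gap is inside the relative clause, the subject of "delivered".
Its filler is the head noun "student" (via "who"), at word 4.
(The other dependency links word 1 to a gap after word 16.)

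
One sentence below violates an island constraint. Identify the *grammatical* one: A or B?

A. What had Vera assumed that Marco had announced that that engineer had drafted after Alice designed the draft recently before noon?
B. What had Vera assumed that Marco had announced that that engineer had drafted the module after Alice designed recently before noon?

A

In B, the wh-phrase is extracted from inside an adjunct island (introduced by "after"), which blocks movement.
In A, the extraction path crosses only that-complement boundaries, which are transparent.
So A is grammatical.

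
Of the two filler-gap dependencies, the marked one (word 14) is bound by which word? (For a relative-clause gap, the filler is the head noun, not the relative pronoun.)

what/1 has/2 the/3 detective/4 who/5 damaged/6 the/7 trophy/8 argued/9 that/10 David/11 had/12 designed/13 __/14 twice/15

1

The marked gap is the direct object of "designed".
Its filler is the fronted wh-phrase "what", at word 1.
(The other dependency links word 4 to a gap after word 5.)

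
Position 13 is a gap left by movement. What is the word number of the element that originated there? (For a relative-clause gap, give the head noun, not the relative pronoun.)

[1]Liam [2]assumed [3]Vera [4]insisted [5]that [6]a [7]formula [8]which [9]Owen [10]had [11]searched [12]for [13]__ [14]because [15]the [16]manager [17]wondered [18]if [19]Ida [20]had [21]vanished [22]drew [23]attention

The gap at 13 is the prepositional object of "searched", inside a relative clause.
The relative pronoun is "which" (word 8); it is bound by the head noun immediately before it.
Its filler is the head noun "formula", at word 7.

7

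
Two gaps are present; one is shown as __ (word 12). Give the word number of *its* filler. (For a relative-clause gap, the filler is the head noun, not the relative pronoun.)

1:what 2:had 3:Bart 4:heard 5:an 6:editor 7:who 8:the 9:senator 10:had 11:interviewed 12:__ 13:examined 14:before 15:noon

The marked gap is inside the relative clause, the direct object of "interviewed".
Its filler is the head noun "editor" (via "who"), at word 6.
(The other dependency links word 1 to a gap after word 13.)

6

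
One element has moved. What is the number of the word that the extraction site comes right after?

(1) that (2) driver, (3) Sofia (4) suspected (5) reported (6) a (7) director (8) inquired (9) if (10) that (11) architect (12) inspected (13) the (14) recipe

4

The displaced element is "that driver" (word 2).
It is linked across 1 clause boundary (Ø).
It functions as the subject of "reported", so the gap sits immediately after word 4 ("suspected").
Base order: Sofia suspected that driver reported a director inquired if that architect inspected the recipe.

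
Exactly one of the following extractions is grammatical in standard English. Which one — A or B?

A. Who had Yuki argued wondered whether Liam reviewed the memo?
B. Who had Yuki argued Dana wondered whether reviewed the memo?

In B, the wh-phrase is extracted from inside a wh-island (introduced by "whether"), which blocks movement.
In A, the extraction path crosses only that-complement boundaries, which are transparent.
So A is grammatical.

A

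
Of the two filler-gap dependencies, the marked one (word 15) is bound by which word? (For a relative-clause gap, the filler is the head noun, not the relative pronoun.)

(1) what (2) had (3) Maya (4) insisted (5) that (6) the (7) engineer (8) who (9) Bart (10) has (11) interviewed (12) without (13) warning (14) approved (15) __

1

The marked gap is the direct object of "approved".
Its filler is the fronted wh-phrase "what", at word 1.
(The other dependency links word 7 to a gap after word 11.)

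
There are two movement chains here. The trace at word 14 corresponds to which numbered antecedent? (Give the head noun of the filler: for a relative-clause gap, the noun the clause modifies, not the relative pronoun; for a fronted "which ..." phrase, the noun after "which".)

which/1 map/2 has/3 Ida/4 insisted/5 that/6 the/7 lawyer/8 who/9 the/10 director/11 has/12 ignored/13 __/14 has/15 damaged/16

The marked gap is inside the relative clause, the direct object of "ignored".
Its filler is the head noun "lawyer" (via "who"), at word 8.
(The other dependency links word 2 to a gap after word 16.)

8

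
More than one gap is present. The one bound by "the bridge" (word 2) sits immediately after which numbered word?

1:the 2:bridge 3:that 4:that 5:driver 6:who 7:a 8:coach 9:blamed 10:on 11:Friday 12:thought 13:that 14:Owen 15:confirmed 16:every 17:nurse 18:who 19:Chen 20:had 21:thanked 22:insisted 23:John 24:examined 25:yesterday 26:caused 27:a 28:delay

24

The displaced element is "the bridge" (word 2).
It is linked across 3 clause boundaries (that → Ø → Ø).
It functions as the direct object of "examined", so the gap sits immediately after word 24 ("examined").
Base order: That driver who a coach blamed on Friday thought that Owen confirmed every nurse who Chen had thanked insisted John examined the bridge yesterday.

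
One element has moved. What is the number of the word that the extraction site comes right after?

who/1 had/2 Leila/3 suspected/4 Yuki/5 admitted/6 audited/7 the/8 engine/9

6

The displaced element is "who" (word 1).
It is linked across 2 clause boundaries (Ø → Ø).
It functions as the subject of "audited", so the gap sits immediately after word 6 ("admitted").
Base order: Leila had suspected Yuki admitted that who audited the engine.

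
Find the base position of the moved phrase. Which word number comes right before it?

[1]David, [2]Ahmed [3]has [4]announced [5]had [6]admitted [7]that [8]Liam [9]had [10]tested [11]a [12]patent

4

The displaced element is "David" (word 1).
It is linked across 1 clause boundary (Ø).
It functions as the subject of "admitted", so the gap sits immediately after word 4 ("announced").
Base order: Ahmed has announced that David had admitted that Liam had tested a patent.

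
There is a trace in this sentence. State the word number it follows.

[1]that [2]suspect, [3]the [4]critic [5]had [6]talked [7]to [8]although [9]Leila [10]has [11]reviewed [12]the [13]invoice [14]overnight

The displaced element is "that suspect" (word 2).
It functions as the object of the preposition "to" of "talked", so the gap sits immediately after word 7 ("to").
Base order: The critic had talked to that suspect although Leila has reviewed the invoice overnight.

7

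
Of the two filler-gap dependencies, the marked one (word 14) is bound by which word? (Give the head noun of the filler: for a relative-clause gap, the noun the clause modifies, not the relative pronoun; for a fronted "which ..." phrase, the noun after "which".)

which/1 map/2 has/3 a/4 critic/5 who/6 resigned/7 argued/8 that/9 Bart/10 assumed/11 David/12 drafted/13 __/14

The marked gap is the direct object of "drafted".
Its filler is the fronted wh-phrase "which map", at word 2.
(The other dependency links word 5 to a gap after word 6.)

2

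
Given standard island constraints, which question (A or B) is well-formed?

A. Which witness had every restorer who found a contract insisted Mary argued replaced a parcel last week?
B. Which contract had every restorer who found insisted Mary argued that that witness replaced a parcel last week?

A

In B, the wh-phrase is extracted from inside a complex-NP island (relative clause) (introduced by "who"), which blocks movement.
In A, the extraction path crosses only that-complement boundaries, which are transparent.
So A is grammatical.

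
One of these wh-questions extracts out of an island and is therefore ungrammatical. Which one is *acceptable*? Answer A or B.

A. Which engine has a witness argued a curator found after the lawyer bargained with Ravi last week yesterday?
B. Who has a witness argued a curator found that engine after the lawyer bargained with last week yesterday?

In B, the wh-phrase is extracted from inside an adjunct island (introduced by "after"), which blocks movement.
In A, the extraction path crosses only that-complement boundaries, which are transparent.
So A is grammatical.

A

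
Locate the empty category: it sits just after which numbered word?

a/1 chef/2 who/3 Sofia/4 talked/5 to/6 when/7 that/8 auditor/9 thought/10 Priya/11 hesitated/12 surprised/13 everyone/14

The displaced element is "a chef" (word 2).
It functions as the object of the preposition "to" of "talked", so the gap sits immediately after word 6 ("to").
Base order: Sofia talked to a chef when that auditor thought Priya hesitated.

6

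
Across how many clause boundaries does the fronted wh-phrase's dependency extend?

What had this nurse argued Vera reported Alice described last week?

2

"what" is extracted from the object of "described".
Boundaries crossed, outermost first: [Ø], [Ø] — 2 in total.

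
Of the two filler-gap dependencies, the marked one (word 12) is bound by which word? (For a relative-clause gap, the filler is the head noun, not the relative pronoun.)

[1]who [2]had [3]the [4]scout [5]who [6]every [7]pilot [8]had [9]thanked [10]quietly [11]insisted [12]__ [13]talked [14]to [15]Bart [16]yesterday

1

The marked gap is the subject of "talked".
Its filler is the fronted wh-phrase "who", at word 1.
(The other dependency links word 4 to a gap after word 9.)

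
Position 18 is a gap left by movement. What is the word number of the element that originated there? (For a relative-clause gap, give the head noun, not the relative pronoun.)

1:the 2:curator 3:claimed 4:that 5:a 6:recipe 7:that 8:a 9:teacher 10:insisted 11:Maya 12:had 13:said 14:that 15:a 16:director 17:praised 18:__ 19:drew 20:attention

6

The gap at 18 is the object of "praised", inside a relative clause.
The relative pronoun is "that" (word 7); it is bound by the head noun immediately before it.
Its filler is the head noun "recipe", at word 6.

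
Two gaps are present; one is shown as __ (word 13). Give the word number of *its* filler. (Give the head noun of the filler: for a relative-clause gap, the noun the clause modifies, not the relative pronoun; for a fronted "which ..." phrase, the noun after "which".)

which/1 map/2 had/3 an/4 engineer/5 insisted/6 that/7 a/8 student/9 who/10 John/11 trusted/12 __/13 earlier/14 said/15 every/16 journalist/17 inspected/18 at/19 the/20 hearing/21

The marked gap is inside the relative clause, the direct object of "trusted".
Its filler is the head noun "student" (via "who"), at word 9.
(The other dependency links word 2 to a gap after word 18.)

9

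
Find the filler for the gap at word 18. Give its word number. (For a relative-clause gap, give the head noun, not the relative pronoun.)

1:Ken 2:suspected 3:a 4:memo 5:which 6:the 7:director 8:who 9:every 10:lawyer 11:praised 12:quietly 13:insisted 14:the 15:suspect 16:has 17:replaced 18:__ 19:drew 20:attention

4

The gap at 18 is the object of "replaced", inside a relative clause.
The relative pronoun is "which" (word 5); it is bound by the head noun immediately before it.
Its filler is the head noun "memo", at word 4.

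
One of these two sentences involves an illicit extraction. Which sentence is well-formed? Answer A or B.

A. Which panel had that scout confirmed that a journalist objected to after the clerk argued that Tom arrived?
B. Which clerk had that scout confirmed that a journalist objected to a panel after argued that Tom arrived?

In B, the wh-phrase is extracted from inside an adjunct island (introduced by "after"), which blocks movement.
In A, the extraction path crosses only that-complement boundaries, which are transparent.
So A is grammatical.

A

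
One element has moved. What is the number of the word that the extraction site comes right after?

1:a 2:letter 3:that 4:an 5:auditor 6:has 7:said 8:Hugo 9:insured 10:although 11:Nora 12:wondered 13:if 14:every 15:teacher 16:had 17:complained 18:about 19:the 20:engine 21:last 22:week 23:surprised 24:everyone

The displaced element is "a letter" (word 2).
It is linked across 1 clause boundary (Ø).
It functions as the direct object of "insured", so the gap sits immediately after word 9 ("insured").
Base order: An auditor has said Hugo insured a letter although Nora wondered if every teacher had complained about the engine last week.

9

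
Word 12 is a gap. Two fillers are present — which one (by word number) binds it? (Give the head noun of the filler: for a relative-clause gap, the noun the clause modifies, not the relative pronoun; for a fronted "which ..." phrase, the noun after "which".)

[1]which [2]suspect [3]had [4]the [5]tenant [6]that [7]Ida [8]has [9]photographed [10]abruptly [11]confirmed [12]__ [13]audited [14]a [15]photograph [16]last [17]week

2

The marked gap is the subject of "audited".
Its filler is the fronted wh-phrase "which suspect", at word 2.
(The other dependency links word 5 to a gap after word 9.)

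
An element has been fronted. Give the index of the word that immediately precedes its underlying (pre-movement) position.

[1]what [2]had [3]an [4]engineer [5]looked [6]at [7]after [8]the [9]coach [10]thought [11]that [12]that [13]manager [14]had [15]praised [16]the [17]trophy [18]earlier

The displaced element is "what" (word 1).
It functions as the object of the preposition "at" of "looked", so the gap sits immediately after word 6 ("at").
Base order: An engineer had looked at what after the coach thought that that manager had praised the trophy earlier.

6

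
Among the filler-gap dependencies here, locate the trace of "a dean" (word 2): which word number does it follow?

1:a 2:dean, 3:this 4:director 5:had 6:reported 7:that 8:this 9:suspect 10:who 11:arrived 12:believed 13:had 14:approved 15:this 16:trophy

The displaced element is "a dean" (word 2).
It is linked across 2 clause boundaries (that → Ø).
It functions as the subject of "approved", so the gap sits immediately after word 12 ("believed").
Base order: This director had reported that this suspect who arrived believed that a dean had approved this trophy.

12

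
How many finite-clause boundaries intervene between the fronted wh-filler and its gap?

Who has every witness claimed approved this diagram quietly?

"who" is extracted from the subject of "approved".
Boundaries crossed, outermost first: [Ø] — 1 in total.

1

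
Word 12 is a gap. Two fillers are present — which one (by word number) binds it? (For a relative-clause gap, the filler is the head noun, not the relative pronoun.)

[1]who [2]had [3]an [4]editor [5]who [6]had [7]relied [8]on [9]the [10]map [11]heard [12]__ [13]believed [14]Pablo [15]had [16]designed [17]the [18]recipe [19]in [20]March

1

The marked gap is the subject of "believed".
Its filler is the fronted wh-phrase "who", at word 1.
(The other dependency links word 4 to a gap after word 5.)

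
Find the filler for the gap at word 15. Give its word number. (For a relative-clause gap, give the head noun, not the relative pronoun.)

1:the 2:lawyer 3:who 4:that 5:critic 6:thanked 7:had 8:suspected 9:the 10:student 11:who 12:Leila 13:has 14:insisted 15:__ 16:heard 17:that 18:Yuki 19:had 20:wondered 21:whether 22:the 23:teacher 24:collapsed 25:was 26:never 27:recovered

10

The gap at 15 is the subject of "heard", inside a relative clause.
The relative pronoun is "who" (word 11); it is bound by the head noun immediately before it.
Its filler is the head noun "student", at word 10.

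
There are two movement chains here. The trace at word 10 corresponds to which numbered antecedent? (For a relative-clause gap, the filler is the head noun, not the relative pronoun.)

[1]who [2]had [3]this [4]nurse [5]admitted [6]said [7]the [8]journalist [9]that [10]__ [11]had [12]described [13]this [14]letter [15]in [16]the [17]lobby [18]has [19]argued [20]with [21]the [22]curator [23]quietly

The marked gap is inside the relative clause, the subject of "described".
Its filler is the head noun "journalist" (via "that"), at word 8.
(The other dependency links word 1 to a gap after word 5.)

8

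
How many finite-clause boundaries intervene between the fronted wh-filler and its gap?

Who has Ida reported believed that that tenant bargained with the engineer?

1

"who" is extracted from the subject of "believed".
Boundaries crossed, outermost first: [Ø] — 1 in total.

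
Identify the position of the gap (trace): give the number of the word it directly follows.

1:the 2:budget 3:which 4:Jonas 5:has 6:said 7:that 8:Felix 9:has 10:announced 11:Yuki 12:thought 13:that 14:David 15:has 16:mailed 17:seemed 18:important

The displaced element is "the budget" (word 2).
It is linked across 3 clause boundaries (that → Ø → that).
It functions as the direct object of "mailed", so the gap sits immediately after word 16 ("mailed").
Base order: Jonas has said that Felix has announced Yuki thought that David has mailed the budget.

16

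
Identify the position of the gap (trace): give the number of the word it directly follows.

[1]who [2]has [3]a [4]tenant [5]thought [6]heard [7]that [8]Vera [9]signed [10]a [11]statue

The displaced element is "who" (word 1).
It is linked across 1 clause boundary (Ø).
It functions as the subject of "heard", so the gap sits immediately after word 5 ("thought").
Base order: A tenant has thought that who heard that Vera signed a statue.

5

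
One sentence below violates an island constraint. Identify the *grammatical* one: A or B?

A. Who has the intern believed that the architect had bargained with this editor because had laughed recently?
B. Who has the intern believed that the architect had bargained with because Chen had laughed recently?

B

In A, the wh-phrase is extracted from inside an adjunct island (introduced by "because"), which blocks movement.
In B, the extraction path crosses only that-complement boundaries, which are transparent.
So B is grammatical.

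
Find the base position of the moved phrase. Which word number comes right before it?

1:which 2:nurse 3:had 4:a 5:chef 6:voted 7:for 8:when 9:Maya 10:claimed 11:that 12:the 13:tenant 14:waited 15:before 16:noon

7

The displaced element is "which nurse" (word 2).
It functions as the object of the preposition "for" of "voted", so the gap sits immediately after word 7 ("for").
Base order: A chef had voted for which nurse when Maya claimed that the tenant waited before noon.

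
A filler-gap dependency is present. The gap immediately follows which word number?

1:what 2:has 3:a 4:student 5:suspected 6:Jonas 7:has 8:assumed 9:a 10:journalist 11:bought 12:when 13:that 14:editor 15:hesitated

11

The displaced element is "what" (word 1).
It is linked across 2 clause boundaries (Ø → Ø).
It functions as the direct object of "bought", so the gap sits immediately after word 11 ("bought").
Base order: A student has suspected Jonas has assumed a journalist bought what when that editor hesitated.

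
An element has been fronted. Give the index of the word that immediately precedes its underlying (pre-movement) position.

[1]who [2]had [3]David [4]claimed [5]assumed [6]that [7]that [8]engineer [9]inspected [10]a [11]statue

4

The displaced element is "who" (word 1).
It is linked across 1 clause boundary (Ø).
It functions as the subject of "assumed", so the gap sits immediately after word 4 ("claimed").
Base order: David had claimed that who assumed that that engineer inspected a statue.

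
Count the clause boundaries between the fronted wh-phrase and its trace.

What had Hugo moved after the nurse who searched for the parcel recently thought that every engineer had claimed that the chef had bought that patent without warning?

0

"what" originates inside the matrix clause — no clause boundary is crossed.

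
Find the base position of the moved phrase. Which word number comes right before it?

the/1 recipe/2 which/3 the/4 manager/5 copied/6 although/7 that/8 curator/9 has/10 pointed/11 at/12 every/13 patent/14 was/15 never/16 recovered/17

6

The displaced element is "the recipe" (word 2).
It functions as the direct object of "copied", so the gap sits immediately after word 6 ("copied").
Base order: The manager copied the recipe although that curator has pointed at every patent.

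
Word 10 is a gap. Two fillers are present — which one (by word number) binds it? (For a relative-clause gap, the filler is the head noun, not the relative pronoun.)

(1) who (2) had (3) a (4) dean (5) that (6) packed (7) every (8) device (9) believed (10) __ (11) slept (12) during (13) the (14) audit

The marked gap is the subject of "slept".
Its filler is the fronted wh-phrase "who", at word 1.
(The other dependency links word 4 to a gap after word 5.)

1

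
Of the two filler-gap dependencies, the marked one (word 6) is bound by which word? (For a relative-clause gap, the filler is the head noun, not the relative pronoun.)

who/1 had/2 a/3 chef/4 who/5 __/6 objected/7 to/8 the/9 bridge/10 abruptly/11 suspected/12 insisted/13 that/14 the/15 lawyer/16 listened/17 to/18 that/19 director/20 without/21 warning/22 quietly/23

4

The marked gap is inside the relative clause, the subject of "objected".
Its filler is the head noun "chef" (via "who"), at word 4.
(The other dependency links word 1 to a gap after word 12.)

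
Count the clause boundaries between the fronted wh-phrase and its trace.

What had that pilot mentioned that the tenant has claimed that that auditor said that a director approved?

3

"what" is extracted from the object of "approved".
Boundaries crossed, outermost first: [that], [that], [that] — 3 in total.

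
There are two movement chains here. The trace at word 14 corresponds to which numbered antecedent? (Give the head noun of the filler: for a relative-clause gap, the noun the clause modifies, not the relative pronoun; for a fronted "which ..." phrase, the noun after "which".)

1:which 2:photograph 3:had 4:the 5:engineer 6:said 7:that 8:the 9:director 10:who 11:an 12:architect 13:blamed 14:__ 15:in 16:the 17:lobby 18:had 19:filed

The marked gap is inside the relative clause, the direct object of "blamed".
Its filler is the head noun "director" (via "who"), at word 9.
(The other dependency links word 2 to a gap after word 19.)

9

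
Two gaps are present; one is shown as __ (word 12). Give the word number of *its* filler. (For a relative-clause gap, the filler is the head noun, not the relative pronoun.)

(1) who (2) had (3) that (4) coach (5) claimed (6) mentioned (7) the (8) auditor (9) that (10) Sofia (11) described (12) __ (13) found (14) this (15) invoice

8

The marked gap is inside the relative clause, the direct object of "described".
Its filler is the head noun "auditor" (via "that"), at word 8.
(The other dependency links word 1 to a gap after word 5.)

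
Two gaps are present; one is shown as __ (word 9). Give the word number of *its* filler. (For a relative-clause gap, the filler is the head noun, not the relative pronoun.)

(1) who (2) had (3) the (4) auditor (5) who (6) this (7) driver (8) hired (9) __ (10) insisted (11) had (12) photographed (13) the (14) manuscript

4

The marked gap is inside the relative clause, the direct object of "hired".
Its filler is the head noun "auditor" (via "who"), at word 4.
(The other dependency links word 1 to a gap after word 10.)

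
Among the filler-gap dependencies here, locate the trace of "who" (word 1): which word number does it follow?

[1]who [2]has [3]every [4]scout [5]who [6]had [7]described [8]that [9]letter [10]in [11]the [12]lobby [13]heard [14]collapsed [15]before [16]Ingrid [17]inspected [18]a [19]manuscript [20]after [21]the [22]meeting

The displaced element is "who" (word 1).
It is linked across 1 clause boundary (Ø).
It functions as the subject of "collapsed", so the gap sits immediately after word 13 ("heard").
Base order: Every scout who had described that letter in the lobby has heard who collapsed before Ingrid inspected a manuscript after the meeting.

13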